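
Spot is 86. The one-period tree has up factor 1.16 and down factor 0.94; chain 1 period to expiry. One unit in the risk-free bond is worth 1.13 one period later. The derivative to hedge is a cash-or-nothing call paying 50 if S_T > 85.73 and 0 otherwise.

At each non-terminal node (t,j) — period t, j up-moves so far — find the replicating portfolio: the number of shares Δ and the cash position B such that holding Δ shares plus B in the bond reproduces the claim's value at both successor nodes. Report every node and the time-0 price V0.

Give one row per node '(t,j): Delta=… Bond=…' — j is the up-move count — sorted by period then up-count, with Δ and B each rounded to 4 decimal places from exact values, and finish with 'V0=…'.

No-arbitrage ⇒ martingale measure with p* = (R−d)/(u−d) = 0.8636.
Terminal payoffs: V(1,0)=0.0000, V(1,1)=50.0000
(0,0): S=86.0000. Δ = (V_up−V_dn)/(S_up−S_dn) = (50.0000−0.0000)/(99.7600−80.8400) = 2.6427. V = [p*·50.0000 + (1−p*)·0.0000]/1.13 = 38.2140. B = V − Δ·S = -189.0587.
Self-financing check: at every node Δ·S+B equals the discounted successor values.

(0,0): Delta=2.6427 Bond=-189.0587
V0=38.2140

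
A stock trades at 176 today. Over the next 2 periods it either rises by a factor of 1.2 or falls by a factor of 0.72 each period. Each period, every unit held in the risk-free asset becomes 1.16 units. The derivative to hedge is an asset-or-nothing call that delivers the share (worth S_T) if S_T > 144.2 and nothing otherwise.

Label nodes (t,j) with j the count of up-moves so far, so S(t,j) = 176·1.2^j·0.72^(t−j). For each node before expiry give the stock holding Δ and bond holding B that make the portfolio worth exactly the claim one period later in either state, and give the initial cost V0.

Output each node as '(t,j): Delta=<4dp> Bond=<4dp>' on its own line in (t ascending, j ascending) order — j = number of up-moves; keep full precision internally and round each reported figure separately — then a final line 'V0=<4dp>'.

No-arbitrage ⇒ martingale measure with p* = (R−d)/(u−d) = 0.9167.
At expiry t=2: V(2,0)=0.0000, V(2,1)=152.0640, V(2,2)=253.4400
Node (1,0) S=126.7200: V=(p*·152.0640+(1−p*)·0.0000)/1.16=120.1655; Δ=(152.0640−0.0000)/(152.0640−91.2384)=2.5000; B=V−Δ·S=-196.6345
Node (1,1) S=211.2000: V=(p*·253.4400+(1−p*)·152.0640)/1.16=211.2000; Δ=(253.4400−152.0640)/(253.4400−152.0640)=1.0000; B=V−Δ·S=0.0000
Node (0,0) S=176.0000: V=(p*·211.2000+(1−p*)·120.1655)/1.16=175.5291; Δ=(211.2000−120.1655)/(211.2000−126.7200)=1.0776; B=V−Δ·S=-14.1260
Self-financing check: at every node Δ·S+B equals the discounted successor values.

(0,0): Delta=1.0776 Bond=-14.1260
(1,0): Delta=2.5000 Bond=-196.6345
(1,1): Delta=1.0000 Bond=0.0000
V0=175.5291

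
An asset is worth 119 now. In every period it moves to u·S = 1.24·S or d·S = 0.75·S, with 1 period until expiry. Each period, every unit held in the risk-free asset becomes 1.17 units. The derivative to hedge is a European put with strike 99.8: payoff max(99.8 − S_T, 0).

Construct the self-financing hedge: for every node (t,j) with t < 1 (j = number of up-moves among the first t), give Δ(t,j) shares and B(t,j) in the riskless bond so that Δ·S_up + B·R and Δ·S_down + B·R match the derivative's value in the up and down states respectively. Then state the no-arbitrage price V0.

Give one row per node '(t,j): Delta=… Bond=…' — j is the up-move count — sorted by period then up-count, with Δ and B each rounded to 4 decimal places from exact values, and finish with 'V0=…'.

Under the risk-neutral measure, an up-move has probability p* = (R−d)/(u−d) = 0.8571 and values discount at R = 1.17.
Payoff layer (t=1): V(1,0)=10.5500, V(1,1)=0.0000
(0,0): S=119.0000. Δ = (V_up−V_dn)/(S_up−S_dn) = (0.0000−10.5500)/(147.5600−89.2500) = -0.1809. V = [p*·0.0000 + (1−p*)·10.5500]/1.17 = 1.2882. B = V − Δ·S = 22.8188.
Check: Δ(0,0)·S0 + B(0,0) = 1.2882 = V0.

(0,0): Delta=-0.1809 Bond=22.8188
V0=1.2882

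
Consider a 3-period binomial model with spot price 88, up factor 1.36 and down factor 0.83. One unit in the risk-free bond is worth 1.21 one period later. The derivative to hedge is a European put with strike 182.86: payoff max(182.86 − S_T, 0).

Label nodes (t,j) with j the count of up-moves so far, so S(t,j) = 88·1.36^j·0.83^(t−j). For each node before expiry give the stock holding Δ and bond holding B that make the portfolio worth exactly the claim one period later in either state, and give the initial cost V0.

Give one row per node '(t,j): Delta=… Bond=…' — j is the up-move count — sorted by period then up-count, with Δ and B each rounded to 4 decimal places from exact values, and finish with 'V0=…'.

Under the risk-neutral measure, an up-move has probability p* = (R−d)/(u−d) = 0.7170 and values discount at R = 1.21.
Terminal payoffs: V(3,0)=132.5427, V(3,1)=100.4124, V(3,2)=47.7652, V(3,3)=0.0000
  t=2,j=0: stock 60.6232 → up 82.4476 (V=100.4124), down 50.3173 (V=132.5427). Price 90.5008; hedge Δ=-1.0000, bond B=151.1240.
  t=2,j=1: stock 99.3344 → up 135.0948 (V=47.7652), down 82.4476 (V=100.4124). Price 51.7896; hedge Δ=-1.0000, bond B=151.1240.
  t=2,j=2: stock 162.7648 → up 221.3601 (V=0.0000), down 135.0948 (V=47.7652). Price 11.1723; hedge Δ=-0.5537, bond B=101.2953.
  t=1,j=0: stock 73.0400 → up 99.3344 (V=51.7896), down 60.6232 (V=90.5008). Price 51.8558; hedge Δ=-1.0000, bond B=124.8958.
  t=1,j=1: stock 119.6800 → up 162.7648 (V=11.1723), down 99.3344 (V=51.7896). Price 18.7337; hedge Δ=-0.6403, bond B=95.3701.
  t=0,j=0: stock 88.0000 → up 119.6800 (V=18.7337), down 73.0400 (V=51.8558). Price 23.2296; hedge Δ=-0.7102, bond B=85.7243.
Each (Δ,B) replicates both successor values, so the strategy is self-financing and V0 is arbitrage-free.

(0,0): Delta=-0.7102 Bond=85.7243
(1,0): Delta=-1.0000 Bond=124.8958
(1,1): Delta=-0.6403 Bond=95.3701
(2,0): Delta=-1.0000 Bond=151.1240
(2,1): Delta=-1.0000 Bond=151.1240
(2,2): Delta=-0.5537 Bond=101.2953
V0=23.2296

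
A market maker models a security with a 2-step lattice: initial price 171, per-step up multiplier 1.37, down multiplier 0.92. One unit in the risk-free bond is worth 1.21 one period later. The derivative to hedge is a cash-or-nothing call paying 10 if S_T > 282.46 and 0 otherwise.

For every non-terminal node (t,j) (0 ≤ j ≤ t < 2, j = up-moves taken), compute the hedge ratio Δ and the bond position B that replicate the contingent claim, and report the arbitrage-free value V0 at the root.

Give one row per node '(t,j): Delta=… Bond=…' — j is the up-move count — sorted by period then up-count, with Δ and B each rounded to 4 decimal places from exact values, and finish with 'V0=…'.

(0,0): Delta=0.0692 Bond=-8.9989
(1,0): Delta=0.0000 Bond=0.0000
(1,1): Delta=0.0949 Bond=-16.8962
V0=2.8366

The replicating-portfolio and risk-neutral prices coincide; use p* = (1.21−0.92)/(1.37−0.92) = 0.6444 for the latter.
Payoff layer (t=2): V(2,0)=0.0000, V(2,1)=0.0000, V(2,2)=10.0000
  t=1,j=0: stock 157.3200 → up 215.5284 (V=0.0000), down 144.7344 (V=0.0000). Price 0.0000; hedge Δ=0.0000, bond B=0.0000.
  t=1,j=1: stock 234.2700 → up 320.9499 (V=10.0000), down 215.5284 (V=0.0000). Price 5.3260; hedge Δ=0.0949, bond B=-16.8962.
  t=0,j=0: stock 171.0000 → up 234.2700 (V=5.3260), down 157.3200 (V=0.0000). Price 2.8366; hedge Δ=0.0692, bond B=-8.9989.
Each (Δ,B) replicates both successor values, so the strategy is self-financing and V0 is arbitrage-free.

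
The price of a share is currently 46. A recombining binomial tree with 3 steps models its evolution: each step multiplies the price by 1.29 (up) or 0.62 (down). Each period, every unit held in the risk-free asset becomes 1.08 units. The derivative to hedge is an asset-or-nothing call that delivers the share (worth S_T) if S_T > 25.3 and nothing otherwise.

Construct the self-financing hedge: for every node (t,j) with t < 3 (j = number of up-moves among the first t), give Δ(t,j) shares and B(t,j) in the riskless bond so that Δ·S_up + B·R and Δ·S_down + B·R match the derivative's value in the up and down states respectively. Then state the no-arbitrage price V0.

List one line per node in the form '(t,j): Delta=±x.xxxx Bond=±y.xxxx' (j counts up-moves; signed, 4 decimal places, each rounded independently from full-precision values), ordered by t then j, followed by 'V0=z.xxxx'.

Since d<R<u, set p* = (R−d)/(u−d) = 0.6866; price each node as the discounted p*-expectation of its children.
Terminal values V(3,·): V(3,0)=0.0000, V(3,1)=0.0000, V(3,2)=47.4601, V(3,3)=98.7477
Node (2,0) S=17.6824: V=(p*·0.0000+(1−p*)·0.0000)/1.08=0.0000; Δ=(0.0000−0.0000)/(22.8103−10.9631)=0.0000; B=V−Δ·S=0.0000
Node (2,1) S=36.7908: V=(p*·47.4601+(1−p*)·0.0000)/1.08=30.1709; Δ=(47.4601−0.0000)/(47.4601−22.8103)=1.9254; B=V−Δ·S=-40.6651
Node (2,2) S=76.5486: V=(p*·98.7477+(1−p*)·47.4601)/1.08=76.5486; Δ=(98.7477−47.4601)/(98.7477−47.4601)=1.0000; B=V−Δ·S=0.0000
Node (1,0) S=28.5200: V=(p*·30.1709+(1−p*)·0.0000)/1.08=19.1800; Δ=(30.1709−0.0000)/(36.7908−17.6824)=1.5789; B=V−Δ·S=-25.8512
Node (1,1) S=59.3400: V=(p*·76.5486+(1−p*)·30.1709)/1.08=57.4188; Δ=(76.5486−30.1709)/(76.5486−36.7908)=1.1665; B=V−Δ·S=-11.8017
Node (0,0) S=46.0000: V=(p*·57.4188+(1−p*)·19.1800)/1.08=42.0680; Δ=(57.4188−19.1800)/(59.3400−28.5200)=1.2407; B=V−Δ·S=-15.0049
Check: Δ(0,0)·S0 + B(0,0) = 42.0680 = V0.

(0,0): Delta=1.2407 Bond=-15.0049
(1,0): Delta=1.5789 Bond=-25.8512
(1,1): Delta=1.1665 Bond=-11.8017
(2,0): Delta=0.0000 Bond=0.0000
(2,1): Delta=1.9254 Bond=-40.6651
(2,2): Delta=1.0000 Bond=0.0000
V0=42.0680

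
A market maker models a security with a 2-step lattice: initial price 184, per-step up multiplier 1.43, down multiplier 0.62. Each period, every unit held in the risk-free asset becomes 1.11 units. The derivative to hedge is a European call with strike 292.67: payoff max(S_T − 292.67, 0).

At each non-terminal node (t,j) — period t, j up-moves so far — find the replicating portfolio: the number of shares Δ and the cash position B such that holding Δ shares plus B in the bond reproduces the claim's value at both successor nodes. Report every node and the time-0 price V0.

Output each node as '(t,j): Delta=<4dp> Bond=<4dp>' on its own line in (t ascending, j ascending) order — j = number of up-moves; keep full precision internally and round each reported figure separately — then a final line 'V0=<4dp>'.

No-arbitrage ⇒ martingale measure with p* = (R−d)/(u−d) = 0.6049.
Terminal payoffs: V(2,0)=0.0000, V(2,1)=0.0000, V(2,2)=83.5916
Node (1,0) S=114.0800: V=(p*·0.0000+(1−p*)·0.0000)/1.11=0.0000; Δ=(0.0000−0.0000)/(163.1344−70.7296)=0.0000; B=V−Δ·S=0.0000
Node (1,1) S=263.1200: V=(p*·83.5916+(1−p*)·0.0000)/1.11=45.5565; Δ=(83.5916−0.0000)/(376.2616−163.1344)=0.3922; B=V−Δ·S=-57.6430
Node (0,0) S=184.0000: V=(p*·45.5565+(1−p*)·0.0000)/1.11=24.8278; Δ=(45.5565−0.0000)/(263.1200−114.0800)=0.3057; B=V−Δ·S=-31.4148
The time-0 hedge costs 24.8278, which is the no-arbitrage price.

(0,0): Delta=0.3057 Bond=-31.4148
(1,0): Delta=0.0000 Bond=0.0000
(1,1): Delta=0.3922 Bond=-57.6430
V0=24.8278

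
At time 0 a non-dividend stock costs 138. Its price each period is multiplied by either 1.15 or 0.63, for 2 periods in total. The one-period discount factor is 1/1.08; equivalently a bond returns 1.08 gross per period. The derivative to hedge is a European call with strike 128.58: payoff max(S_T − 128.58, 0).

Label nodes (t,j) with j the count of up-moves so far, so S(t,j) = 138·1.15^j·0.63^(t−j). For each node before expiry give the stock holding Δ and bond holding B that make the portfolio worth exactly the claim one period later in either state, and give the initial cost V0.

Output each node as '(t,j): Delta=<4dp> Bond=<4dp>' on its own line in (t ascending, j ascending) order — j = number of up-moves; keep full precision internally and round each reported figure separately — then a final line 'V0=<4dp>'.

Since d<R<u, set p* = (R−d)/(u−d) = 0.8654; price each node as the discounted p*-expectation of its children.
Payoff layer (t=2): V(2,0)=0.0000, V(2,1)=0.0000, V(2,2)=53.9250
  t=1,j=0: stock 86.9400 → up 99.9810 (V=0.0000), down 54.7722 (V=0.0000). Price 0.0000; hedge Δ=0.0000, bond B=0.0000.
  t=1,j=1: stock 158.7000 → up 182.5050 (V=53.9250), down 99.9810 (V=0.0000). Price 43.2091; hedge Δ=0.6534, bond B=-60.4928.
  t=0,j=0: stock 138.0000 → up 158.7000 (V=43.2091), down 86.9400 (V=0.0000). Price 34.6227; hedge Δ=0.6021, bond B=-48.4718.
The time-0 hedge costs 34.6227, which is the no-arbitrage price.

(0,0): Delta=0.6021 Bond=-48.4718
(1,0): Delta=0.0000 Bond=0.0000
(1,1): Delta=0.6534 Bond=-60.4928
V0=34.6227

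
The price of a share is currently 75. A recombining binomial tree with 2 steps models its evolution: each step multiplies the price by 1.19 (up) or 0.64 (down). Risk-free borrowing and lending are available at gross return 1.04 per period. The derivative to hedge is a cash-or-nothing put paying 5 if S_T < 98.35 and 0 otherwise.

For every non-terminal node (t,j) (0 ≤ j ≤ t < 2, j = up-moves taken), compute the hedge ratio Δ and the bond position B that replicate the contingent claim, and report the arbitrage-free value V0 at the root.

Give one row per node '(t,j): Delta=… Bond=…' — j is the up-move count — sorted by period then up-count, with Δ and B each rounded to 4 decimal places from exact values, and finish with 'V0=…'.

(0,0): Delta=-0.0848 Bond=8.5350
(1,0): Delta=0.0000 Bond=4.8077
(1,1): Delta=-0.1019 Bond=10.4021
V0=2.1777

Under the risk-neutral measure, an up-move has probability p* = (R−d)/(u−d) = 0.7273 and values discount at R = 1.04.
At expiry t=2: V(2,0)=5.0000, V(2,1)=5.0000, V(2,2)=0.0000
(1,0): S=48.0000. Δ = (V_up−V_dn)/(S_up−S_dn) = (5.0000−5.0000)/(57.1200−30.7200) = 0.0000. V = [p*·5.0000 + (1−p*)·5.0000]/1.04 = 4.8077. B = V − Δ·S = 4.8077.
(1,1): S=89.2500. Δ = (V_up−V_dn)/(S_up−S_dn) = (0.0000−5.0000)/(106.2075−57.1200) = -0.1019. V = [p*·0.0000 + (1−p*)·5.0000]/1.04 = 1.3112. B = V − Δ·S = 10.4021.
(0,0): S=75.0000. Δ = (V_up−V_dn)/(S_up−S_dn) = (1.3112−4.8077)/(89.2500−48.0000) = -0.0848. V = [p*·1.3112 + (1−p*)·4.8077]/1.04 = 2.1777. B = V − Δ·S = 8.5350.
Self-financing check: at every node Δ·S+B equals the discounted successor values.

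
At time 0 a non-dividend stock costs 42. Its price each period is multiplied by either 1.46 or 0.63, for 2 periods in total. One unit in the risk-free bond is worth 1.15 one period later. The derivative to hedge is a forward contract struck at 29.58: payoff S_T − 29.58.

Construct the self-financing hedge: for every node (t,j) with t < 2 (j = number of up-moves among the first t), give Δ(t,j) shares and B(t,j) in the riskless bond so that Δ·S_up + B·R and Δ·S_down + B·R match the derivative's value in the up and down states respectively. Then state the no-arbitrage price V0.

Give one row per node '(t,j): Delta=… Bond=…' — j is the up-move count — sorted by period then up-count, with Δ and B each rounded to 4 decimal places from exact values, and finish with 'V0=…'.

Under the risk-neutral measure, an up-move has probability p* = (R−d)/(u−d) = 0.6265 and values discount at R = 1.15.
Payoff layer (t=2): V(2,0)=-12.9102, V(2,1)=9.0516, V(2,2)=59.9472
  t=1,j=0: stock 26.4600 → up 38.6316 (V=9.0516), down 16.6698 (V=-12.9102). Price 0.7383; hedge Δ=1.0000, bond B=-25.7217.
  t=1,j=1: stock 61.3200 → up 89.5272 (V=59.9472), down 38.6316 (V=9.0516). Price 35.5983; hedge Δ=1.0000, bond B=-25.7217.
  t=0,j=0: stock 42.0000 → up 61.3200 (V=35.5983), down 26.4600 (V=0.7383). Price 19.6333; hedge Δ=1.0000, bond B=-22.3667.
Self-financing check: at every node Δ·S+B equals the discounted successor values.

(0,0): Delta=1.0000 Bond=-22.3667
(1,0): Delta=1.0000 Bond=-25.7217
(1,1): Delta=1.0000 Bond=-25.7217
V0=19.6333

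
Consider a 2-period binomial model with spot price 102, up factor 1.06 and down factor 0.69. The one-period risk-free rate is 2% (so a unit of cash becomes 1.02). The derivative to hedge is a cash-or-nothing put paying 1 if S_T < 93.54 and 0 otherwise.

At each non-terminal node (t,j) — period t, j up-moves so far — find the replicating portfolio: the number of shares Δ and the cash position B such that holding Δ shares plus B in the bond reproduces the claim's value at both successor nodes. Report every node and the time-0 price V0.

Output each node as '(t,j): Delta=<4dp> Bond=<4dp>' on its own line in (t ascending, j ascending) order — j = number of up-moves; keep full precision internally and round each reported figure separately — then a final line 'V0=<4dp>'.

Since d<R<u, set p* = (R−d)/(u−d) = 0.8919; price each node as the discounted p*-expectation of its children.
At expiry t=2: V(2,0)=1.0000, V(2,1)=1.0000, V(2,2)=0.0000
(1,0): S=70.3800. Δ = (V_up−V_dn)/(S_up−S_dn) = (1.0000−1.0000)/(74.6028−48.5622) = 0.0000. V = [p*·1.0000 + (1−p*)·1.0000]/1.02 = 0.9804. B = V − Δ·S = 0.9804.
(1,1): S=108.1200. Δ = (V_up−V_dn)/(S_up−S_dn) = (0.0000−1.0000)/(114.6072−74.6028) = -0.0250. V = [p*·0.0000 + (1−p*)·1.0000]/1.02 = 0.1060. B = V − Δ·S = 2.8087.
(0,0): S=102.0000. Δ = (V_up−V_dn)/(S_up−S_dn) = (0.1060−0.9804)/(108.1200−70.3800) = -0.0232. V = [p*·0.1060 + (1−p*)·0.9804]/1.02 = 0.1966. B = V − Δ·S = 2.5598.
Check: Δ(0,0)·S0 + B(0,0) = 0.1966 = V0.

(0,0): Delta=-0.0232 Bond=2.5598
(1,0): Delta=0.0000 Bond=0.9804
(1,1): Delta=-0.0250 Bond=2.8087
V0=0.1966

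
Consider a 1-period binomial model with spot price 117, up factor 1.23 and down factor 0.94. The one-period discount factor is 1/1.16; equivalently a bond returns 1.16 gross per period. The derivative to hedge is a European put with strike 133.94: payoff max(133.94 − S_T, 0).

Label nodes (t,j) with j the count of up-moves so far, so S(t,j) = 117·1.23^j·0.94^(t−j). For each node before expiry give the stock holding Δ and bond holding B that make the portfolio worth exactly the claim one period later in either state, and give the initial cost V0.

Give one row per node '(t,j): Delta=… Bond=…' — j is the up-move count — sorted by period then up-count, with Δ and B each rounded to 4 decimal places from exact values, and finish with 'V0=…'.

(0,0): Delta=-0.7062 Bond=87.6064
V0=4.9857

No-arbitrage ⇒ martingale measure with p* = (R−d)/(u−d) = 0.7586.
Payoff layer (t=1): V(1,0)=23.9600, V(1,1)=0.0000
  t=0,j=0: stock 117.0000 → up 143.9100 (V=0.0000), down 109.9800 (V=23.9600). Price 4.9857; hedge Δ=-0.7062, bond B=87.6064.
Check: Δ(0,0)·S0 + B(0,0) = 4.9857 = V0.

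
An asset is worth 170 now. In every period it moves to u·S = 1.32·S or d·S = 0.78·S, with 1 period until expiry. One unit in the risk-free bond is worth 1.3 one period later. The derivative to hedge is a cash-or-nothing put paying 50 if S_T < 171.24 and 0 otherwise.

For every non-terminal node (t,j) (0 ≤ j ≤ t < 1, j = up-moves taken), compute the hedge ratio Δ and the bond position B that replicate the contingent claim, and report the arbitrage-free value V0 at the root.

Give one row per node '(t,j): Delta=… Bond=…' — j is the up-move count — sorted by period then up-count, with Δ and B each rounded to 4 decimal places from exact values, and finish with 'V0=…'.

Under the risk-neutral measure, an up-move has probability p* = (R−d)/(u−d) = 0.9630 and values discount at R = 1.3.
Payoff layer (t=1): V(1,0)=50.0000, V(1,1)=0.0000
(0,0): S=170.0000. Δ = (V_up−V_dn)/(S_up−S_dn) = (0.0000−50.0000)/(224.4000−132.6000) = -0.5447. V = [p*·0.0000 + (1−p*)·50.0000]/1.3 = 1.4245. B = V − Δ·S = 94.0171.
Check: Δ(0,0)·S0 + B(0,0) = 1.4245 = V0.

(0,0): Delta=-0.5447 Bond=94.0171
V0=1.4245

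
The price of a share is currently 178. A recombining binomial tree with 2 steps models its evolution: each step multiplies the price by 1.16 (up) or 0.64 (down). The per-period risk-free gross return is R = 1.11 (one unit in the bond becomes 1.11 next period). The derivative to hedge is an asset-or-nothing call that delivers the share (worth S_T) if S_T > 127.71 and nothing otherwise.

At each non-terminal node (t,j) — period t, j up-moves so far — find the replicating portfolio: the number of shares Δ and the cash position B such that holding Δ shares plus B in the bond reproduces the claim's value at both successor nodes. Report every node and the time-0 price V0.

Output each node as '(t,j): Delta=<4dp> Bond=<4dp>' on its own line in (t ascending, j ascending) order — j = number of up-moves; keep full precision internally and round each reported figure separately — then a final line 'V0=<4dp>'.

(0,0): Delta=1.0682 Bond=-12.6927
(1,0): Delta=2.2308 Bond=-146.5250
(1,1): Delta=1.0000 Bond=0.0000
V0=177.4529

No-arbitrage ⇒ martingale measure with p* = (R−d)/(u−d) = 0.9038.
Payoff layer (t=2): V(2,0)=0.0000, V(2,1)=132.1472, V(2,2)=239.5168
(1,0): S=113.9200. Δ = (V_up−V_dn)/(S_up−S_dn) = (132.1472−0.0000)/(132.1472−72.9088) = 2.2308. V = [p*·132.1472 + (1−p*)·0.0000]/1.11 = 107.6043. B = V − Δ·S = -146.5250.
(1,1): S=206.4800. Δ = (V_up−V_dn)/(S_up−S_dn) = (239.5168−132.1472)/(239.5168−132.1472) = 1.0000. V = [p*·239.5168 + (1−p*)·132.1472]/1.11 = 206.4800. B = V − Δ·S = 0.0000.
(0,0): S=178.0000. Δ = (V_up−V_dn)/(S_up−S_dn) = (206.4800−107.6043)/(206.4800−113.9200) = 1.0682. V = [p*·206.4800 + (1−p*)·107.6043]/1.11 = 177.4529. B = V − Δ·S = -12.6927.
The time-0 hedge costs 177.4529, which is the no-arbitrage price.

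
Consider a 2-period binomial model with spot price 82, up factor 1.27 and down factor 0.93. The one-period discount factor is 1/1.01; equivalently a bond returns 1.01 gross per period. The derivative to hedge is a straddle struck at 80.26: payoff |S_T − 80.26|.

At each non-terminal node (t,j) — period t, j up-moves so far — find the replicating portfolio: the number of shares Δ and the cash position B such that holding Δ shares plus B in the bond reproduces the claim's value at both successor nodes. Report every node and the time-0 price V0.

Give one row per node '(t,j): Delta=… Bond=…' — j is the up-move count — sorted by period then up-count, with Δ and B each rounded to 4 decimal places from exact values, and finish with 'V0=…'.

(0,0): Delta=0.4928 Bond=-26.3824
(1,0): Delta=0.2797 Bond=-10.3942
(1,1): Delta=1.0000 Bond=-79.4653
V0=14.0277

No-arbitrage ⇒ martingale measure with p* = (R−d)/(u−d) = 0.2353.
Terminal payoffs: V(2,0)=9.3382, V(2,1)=16.5902, V(2,2)=51.9978
Node (1,0) S=76.2600: V=(p*·16.5902+(1−p*)·9.3382)/1.01=10.9352; Δ=(16.5902−9.3382)/(96.8502−70.9218)=0.2797; B=V−Δ·S=-10.3942
Node (1,1) S=104.1400: V=(p*·51.9978+(1−p*)·16.5902)/1.01=24.6747; Δ=(51.9978−16.5902)/(132.2578−96.8502)=1.0000; B=V−Δ·S=-79.4653
Node (0,0) S=82.0000: V=(p*·24.6747+(1−p*)·10.9352)/1.01=14.0277; Δ=(24.6747−10.9352)/(104.1400−76.2600)=0.4928; B=V−Δ·S=-26.3824
The time-0 hedge costs 14.0277, which is the no-arbitrage price.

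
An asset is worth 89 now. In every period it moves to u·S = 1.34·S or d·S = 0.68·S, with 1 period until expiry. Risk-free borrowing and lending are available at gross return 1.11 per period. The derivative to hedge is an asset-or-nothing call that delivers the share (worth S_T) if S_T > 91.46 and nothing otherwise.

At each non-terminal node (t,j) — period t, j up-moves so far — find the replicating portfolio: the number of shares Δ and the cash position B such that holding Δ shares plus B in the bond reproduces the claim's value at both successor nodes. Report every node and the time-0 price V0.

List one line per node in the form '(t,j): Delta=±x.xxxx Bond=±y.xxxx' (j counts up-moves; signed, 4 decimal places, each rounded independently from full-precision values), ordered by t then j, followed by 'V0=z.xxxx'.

(0,0): Delta=2.0303 Bond=-110.6972
V0=69.9997

Risk-neutral probability p* = (R−d)/(u−d) = (1.11−0.68)/(1.34−0.68) = 0.6515.
Payoff layer (t=1): V(1,0)=0.0000, V(1,1)=119.2600
(0,0): S=89.0000. Δ = (V_up−V_dn)/(S_up−S_dn) = (119.2600−0.0000)/(119.2600−60.5200) = 2.0303. V = [p*·119.2600 + (1−p*)·0.0000]/1.11 = 69.9997. B = V − Δ·S = -110.6972.
Each (Δ,B) replicates both successor values, so the strategy is self-financing and V0 is arbitrage-free.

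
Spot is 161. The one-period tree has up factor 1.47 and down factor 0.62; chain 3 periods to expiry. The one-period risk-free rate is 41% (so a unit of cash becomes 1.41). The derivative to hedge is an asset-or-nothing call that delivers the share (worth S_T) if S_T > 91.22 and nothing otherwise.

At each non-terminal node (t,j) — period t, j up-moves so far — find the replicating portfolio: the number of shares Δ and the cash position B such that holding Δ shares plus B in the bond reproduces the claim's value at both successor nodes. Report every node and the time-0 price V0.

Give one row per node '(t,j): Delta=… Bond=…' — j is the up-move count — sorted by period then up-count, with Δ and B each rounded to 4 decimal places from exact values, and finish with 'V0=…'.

Since d<R<u, set p* = (R−d)/(u−d) = 0.9294; price each node as the discounted p*-expectation of its children.
Payoff layer (t=3): V(3,0)=0.0000, V(3,1)=0.0000, V(3,2)=215.7010, V(3,3)=511.4202
(2,0): S=61.8884. Δ = (V_up−V_dn)/(S_up−S_dn) = (0.0000−0.0000)/(90.9759−38.3708) = 0.0000. V = [p*·0.0000 + (1−p*)·0.0000]/1.41 = 0.0000. B = V − Δ·S = 0.0000.
(2,1): S=146.7354. Δ = (V_up−V_dn)/(S_up−S_dn) = (215.7010−0.0000)/(215.7010−90.9759) = 1.7294. V = [p*·215.7010 + (1−p*)·0.0000]/1.41 = 142.1809. B = V − Δ·S = -111.5850.
(2,2): S=347.9049. Δ = (V_up−V_dn)/(S_up−S_dn) = (511.4202−215.7010)/(511.4202−215.7010) = 1.0000. V = [p*·511.4202 + (1−p*)·215.7010]/1.41 = 347.9049. B = V − Δ·S = 0.0000.
(1,0): S=99.8200. Δ = (V_up−V_dn)/(S_up−S_dn) = (142.1809−0.0000)/(146.7354−61.8884) = 1.6757. V = [p*·142.1809 + (1−p*)·0.0000]/1.41 = 93.7196. B = V − Δ·S = -73.5521.
(1,1): S=236.6700. Δ = (V_up−V_dn)/(S_up−S_dn) = (347.9049−142.1809)/(347.9049−146.7354) = 1.0226. V = [p*·347.9049 + (1−p*)·142.1809]/1.41 = 236.4420. B = V − Δ·S = -5.5862.
(0,0): S=161.0000. Δ = (V_up−V_dn)/(S_up−S_dn) = (236.4420−93.7196)/(236.6700−99.8200) = 1.0429. V = [p*·236.4420 + (1−p*)·93.7196]/1.41 = 160.5443. B = V − Δ·S = -7.3644.
The time-0 hedge costs 160.5443, which is the no-arbitrage price.

(0,0): Delta=1.0429 Bond=-7.3644
(1,0): Delta=1.6757 Bond=-73.5521
(1,1): Delta=1.0226 Bond=-5.5862
(2,0): Delta=0.0000 Bond=0.0000
(2,1): Delta=1.7294 Bond=-111.5850
(2,2): Delta=1.0000 Bond=0.0000
V0=160.5443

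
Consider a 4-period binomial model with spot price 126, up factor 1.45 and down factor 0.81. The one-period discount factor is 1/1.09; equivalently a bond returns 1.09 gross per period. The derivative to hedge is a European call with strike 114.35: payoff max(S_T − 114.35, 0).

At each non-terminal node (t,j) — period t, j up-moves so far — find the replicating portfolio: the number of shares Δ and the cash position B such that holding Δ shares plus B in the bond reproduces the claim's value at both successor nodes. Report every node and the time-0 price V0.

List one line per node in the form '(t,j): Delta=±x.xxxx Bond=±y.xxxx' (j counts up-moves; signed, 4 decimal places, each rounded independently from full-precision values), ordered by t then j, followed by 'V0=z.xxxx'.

(0,0): Delta=0.8583 Bond=-55.0890
(1,0): Delta=0.7158 Bond=-45.5024
(1,1): Delta=0.9607 Bond=-78.7473
(2,0): Delta=0.4511 Bond=-27.7115
(2,1): Delta=0.9060 Bond=-77.7368
(2,2): Delta=1.0000 Bond=-96.2461
(3,0): Delta=0.0000 Bond=0.0000
(3,1): Delta=0.7751 Bond=-69.0413
(3,2): Delta=1.0000 Bond=-104.9083
(3,3): Delta=1.0000 Bond=-104.9083
V0=53.0622

Under the risk-neutral measure, an up-move has probability p* = (R−d)/(u−d) = 0.4375 and values discount at R = 1.09.
Payoff layer (t=4): V(4,0)=0.0000, V(4,1)=0.0000, V(4,2)=59.4607, V(4,3)=196.7927, V(4,4)=442.6338
  t=3,j=0: stock 66.9616 → up 97.0943 (V=0.0000), down 54.2389 (V=0.0000). Price 0.0000; hedge Δ=0.0000, bond B=0.0000.
  t=3,j=1: stock 119.8695 → up 173.8107 (V=59.4607), down 97.0943 (V=0.0000). Price 23.8661; hedge Δ=0.7751, bond B=-69.0413.
  t=3,j=2: stock 214.5812 → up 311.1427 (V=196.7927), down 173.8107 (V=59.4607). Price 109.6729; hedge Δ=1.0000, bond B=-104.9083.
  t=3,j=3: stock 384.1268 → up 556.9838 (V=442.6338), down 311.1427 (V=196.7927). Price 279.2185; hedge Δ=1.0000, bond B=-104.9083.
  t=2,j=0: stock 82.6686 → up 119.8695 (V=23.8661), down 66.9616 (V=0.0000). Price 9.5793; hedge Δ=0.4511, bond B=-27.7115.
  t=2,j=1: stock 147.9870 → up 214.5811 (V=109.6729), down 119.8695 (V=23.8661). Price 56.3363; hedge Δ=0.9060, bond B=-77.7368.
  t=2,j=2: stock 264.9150 → up 384.1268 (V=279.2185), down 214.5812 (V=109.6729). Price 168.6689; hedge Δ=1.0000, bond B=-96.2461.
  t=1,j=0: stock 102.0600 → up 147.9870 (V=56.3363), down 82.6686 (V=9.5793). Price 27.5555; hedge Δ=0.7158, bond B=-45.5024.
  t=1,j=1: stock 182.7000 → up 264.9150 (V=168.6689), down 147.9870 (V=56.3363). Price 96.7723; hedge Δ=0.9607, bond B=-78.7473.
  t=0,j=0: stock 126.0000 → up 182.7000 (V=96.7723), down 102.0600 (V=27.5555). Price 53.0622; hedge Δ=0.8583, bond B=-55.0890.
Root portfolio cost Δ·126+B reproduces V0=53.0622.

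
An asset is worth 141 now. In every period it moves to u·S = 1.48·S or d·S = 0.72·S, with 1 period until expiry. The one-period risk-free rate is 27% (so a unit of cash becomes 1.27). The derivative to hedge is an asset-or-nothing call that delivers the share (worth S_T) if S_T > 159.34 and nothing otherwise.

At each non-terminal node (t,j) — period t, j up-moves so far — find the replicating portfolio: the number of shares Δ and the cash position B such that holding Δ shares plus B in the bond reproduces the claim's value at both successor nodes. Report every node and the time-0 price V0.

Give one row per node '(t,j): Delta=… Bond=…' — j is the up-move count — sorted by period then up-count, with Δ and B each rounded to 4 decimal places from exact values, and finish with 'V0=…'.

Since d<R<u, set p* = (R−d)/(u−d) = 0.7237; price each node as the discounted p*-expectation of its children.
At expiry t=1: V(1,0)=0.0000, V(1,1)=208.6800
(0,0): S=141.0000. Δ = (V_up−V_dn)/(S_up−S_dn) = (208.6800−0.0000)/(208.6800−101.5200) = 1.9474. V = [p*·208.6800 + (1−p*)·0.0000]/1.27 = 118.9121. B = V − Δ·S = -155.6668.
Root portfolio cost Δ·141+B reproduces V0=118.9121.

(0,0): Delta=1.9474 Bond=-155.6668
V0=118.9121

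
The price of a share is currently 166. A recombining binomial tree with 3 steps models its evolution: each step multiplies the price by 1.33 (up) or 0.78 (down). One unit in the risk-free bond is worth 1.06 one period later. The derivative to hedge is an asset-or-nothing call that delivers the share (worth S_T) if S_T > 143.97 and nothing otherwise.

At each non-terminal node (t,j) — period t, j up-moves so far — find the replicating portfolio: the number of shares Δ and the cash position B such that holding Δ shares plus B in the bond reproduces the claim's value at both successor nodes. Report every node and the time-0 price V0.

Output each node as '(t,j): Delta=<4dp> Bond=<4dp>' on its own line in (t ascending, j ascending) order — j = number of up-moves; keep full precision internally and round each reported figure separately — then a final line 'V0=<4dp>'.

(0,0): Delta=1.5240 Bond=-136.3160
(1,0): Delta=1.5446 Bond=-147.1707
(1,1): Delta=1.5123 Bond=-141.9146
(2,0): Delta=0.0000 Bond=0.0000
(2,1): Delta=2.4182 Bond=-306.4305
(2,2): Delta=1.0000 Bond=0.0000
V0=116.6654

Under the risk-neutral measure, an up-move has probability p* = (R−d)/(u−d) = 0.5091 and values discount at R = 1.06.
Terminal payoffs: V(3,0)=0.0000, V(3,1)=0.0000, V(3,2)=229.0372, V(3,3)=390.5377
(2,0): S=100.9944. Δ = (V_up−V_dn)/(S_up−S_dn) = (0.0000−0.0000)/(134.3226−78.7756) = 0.0000. V = [p*·0.0000 + (1−p*)·0.0000]/1.06 = 0.0000. B = V − Δ·S = 0.0000.
(2,1): S=172.2084. Δ = (V_up−V_dn)/(S_up−S_dn) = (229.0372−0.0000)/(229.0372−134.3226) = 2.4182. V = [p*·229.0372 + (1−p*)·0.0000]/1.06 = 110.0007. B = V − Δ·S = -306.4305.
(2,2): S=293.6374. Δ = (V_up−V_dn)/(S_up−S_dn) = (390.5377−229.0372)/(390.5377−229.0372) = 1.0000. V = [p*·390.5377 + (1−p*)·229.0372]/1.06 = 293.6374. B = V − Δ·S = 0.0000.
(1,0): S=129.4800. Δ = (V_up−V_dn)/(S_up−S_dn) = (110.0007−0.0000)/(172.2084−100.9944) = 1.5446. V = [p*·110.0007 + (1−p*)·0.0000]/1.06 = 52.8305. B = V − Δ·S = -147.1707.
(1,1): S=220.7800. Δ = (V_up−V_dn)/(S_up−S_dn) = (293.6374−110.0007)/(293.6374−172.2084) = 1.5123. V = [p*·293.6374 + (1−p*)·110.0007]/1.06 = 191.9703. B = V − Δ·S = -141.9146.
(0,0): S=166.0000. Δ = (V_up−V_dn)/(S_up−S_dn) = (191.9703−52.8305)/(220.7800−129.4800) = 1.5240. V = [p*·191.9703 + (1−p*)·52.8305]/1.06 = 116.6654. B = V − Δ·S = -136.3160.
Check: Δ(0,0)·S0 + B(0,0) = 116.6654 = V0.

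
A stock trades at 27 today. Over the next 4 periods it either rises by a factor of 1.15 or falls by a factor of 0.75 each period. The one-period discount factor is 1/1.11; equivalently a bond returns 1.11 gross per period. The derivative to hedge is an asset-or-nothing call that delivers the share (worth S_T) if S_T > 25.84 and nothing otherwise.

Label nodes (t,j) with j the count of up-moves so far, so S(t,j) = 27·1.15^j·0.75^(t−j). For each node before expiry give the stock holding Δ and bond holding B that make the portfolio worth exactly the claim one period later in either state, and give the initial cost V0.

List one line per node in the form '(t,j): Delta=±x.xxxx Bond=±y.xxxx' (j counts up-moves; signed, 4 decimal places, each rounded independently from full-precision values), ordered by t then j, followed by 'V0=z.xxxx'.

No-arbitrage ⇒ martingale measure with p* = (R−d)/(u−d) = 0.9000.
Terminal payoffs: V(4,0)=0.0000, V(4,1)=0.0000, V(4,2)=0.0000, V(4,3)=30.7977, V(4,4)=47.2232
  t=3,j=0: stock 11.3906 → up 13.0992 (V=0.0000), down 8.5430 (V=0.0000). Price 0.0000; hedge Δ=0.0000, bond B=0.0000.
  t=3,j=1: stock 17.4656 → up 20.0855 (V=0.0000), down 13.0992 (V=0.0000). Price 0.0000; hedge Δ=0.0000, bond B=0.0000.
  t=3,j=2: stock 26.7806 → up 30.7977 (V=30.7977), down 20.0855 (V=0.0000). Price 24.9711; hedge Δ=2.8750, bond B=-52.0232.
  t=3,j=3: stock 41.0636 → up 47.2232 (V=47.2232), down 30.7977 (V=30.7977). Price 41.0636; hedge Δ=1.0000, bond B=0.0000.
  t=2,j=0: stock 15.1875 → up 17.4656 (V=0.0000), down 11.3906 (V=0.0000). Price 0.0000; hedge Δ=0.0000, bond B=0.0000.
  t=2,j=1: stock 23.2875 → up 26.7806 (V=24.9711), down 17.4656 (V=0.0000). Price 20.2469; hedge Δ=2.6807, bond B=-42.1810.
  t=2,j=2: stock 35.7075 → up 41.0636 (V=41.0636), down 26.7806 (V=24.9711). Price 35.5445; hedge Δ=1.1267, bond B=-4.6868.
  t=1,j=0: stock 20.2500 → up 23.2875 (V=20.2469), down 15.1875 (V=0.0000). Price 16.4164; hedge Δ=2.4996, bond B=-34.2008.
  t=1,j=1: stock 31.0500 → up 35.7075 (V=35.5445), down 23.2875 (V=20.2469). Price 30.6439; hedge Δ=1.2317, bond B=-7.6002.
  t=0,j=0: stock 27.0000 → up 31.0500 (V=30.6439), down 20.2500 (V=16.4164). Price 26.3254; hedge Δ=1.3174, bond B=-9.2435.
Each (Δ,B) replicates both successor values, so the strategy is self-financing and V0 is arbitrage-free.

(0,0): Delta=1.3174 Bond=-9.2435
(1,0): Delta=2.4996 Bond=-34.2008
(1,1): Delta=1.2317 Bond=-7.6002
(2,0): Delta=0.0000 Bond=0.0000
(2,1): Delta=2.6807 Bond=-42.1810
(2,2): Delta=1.1267 Bond=-4.6868
(3,0): Delta=0.0000 Bond=0.0000
(3,1): Delta=0.0000 Bond=0.0000
(3,2): Delta=2.8750 Bond=-52.0232
(3,3): Delta=1.0000 Bond=0.0000
V0=26.3254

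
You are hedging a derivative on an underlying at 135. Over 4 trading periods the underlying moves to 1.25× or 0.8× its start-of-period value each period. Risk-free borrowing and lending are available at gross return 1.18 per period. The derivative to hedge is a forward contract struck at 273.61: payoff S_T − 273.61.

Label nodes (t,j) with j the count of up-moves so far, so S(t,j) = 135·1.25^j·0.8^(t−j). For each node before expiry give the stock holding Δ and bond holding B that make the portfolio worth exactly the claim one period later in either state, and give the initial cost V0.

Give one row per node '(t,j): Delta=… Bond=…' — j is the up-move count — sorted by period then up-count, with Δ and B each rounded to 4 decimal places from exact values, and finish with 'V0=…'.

Risk-neutral probability p* = (R−d)/(u−d) = (1.18−0.8)/(1.25−0.8) = 0.8444.
Payoff layer (t=4): V(4,0)=-218.3140, V(4,1)=-187.2100, V(4,2)=-138.6100, V(4,3)=-62.6725, V(4,4)=55.9798
  t=3,j=0: stock 69.1200 → up 86.4000 (V=-187.2100), down 55.2960 (V=-218.3140). Price -162.7529; hedge Δ=1.0000, bond B=-231.8729.
  t=3,j=1: stock 108.0000 → up 135.0000 (V=-138.6100), down 86.4000 (V=-187.2100). Price -123.8729; hedge Δ=1.0000, bond B=-231.8729.
  t=3,j=2: stock 168.7500 → up 210.9375 (V=-62.6725), down 135.0000 (V=-138.6100). Price -63.1229; hedge Δ=1.0000, bond B=-231.8729.
  t=3,j=3: stock 263.6719 → up 329.5898 (V=55.9798), down 210.9375 (V=-62.6725). Price 31.7990; hedge Δ=1.0000, bond B=-231.8729.
  t=2,j=0: stock 86.4000 → up 108.0000 (V=-123.8729), down 69.1200 (V=-162.7529). Price -110.1024; hedge Δ=1.0000, bond B=-196.5024.
  t=2,j=1: stock 135.0000 → up 168.7500 (V=-63.1229), down 108.0000 (V=-123.8729). Price -61.5024; hedge Δ=1.0000, bond B=-196.5024.
  t=2,j=2: stock 210.9375 → up 263.6719 (V=31.7990), down 168.7500 (V=-63.1229). Price 14.4351; hedge Δ=1.0000, bond B=-196.5024.
  t=1,j=0: stock 108.0000 → up 135.0000 (V=-61.5024), down 86.4000 (V=-110.1024). Price -58.5275; hedge Δ=1.0000, bond B=-166.5275.
  t=1,j=1: stock 168.7500 → up 210.9375 (V=14.4351), down 135.0000 (V=-61.5024). Price 2.2225; hedge Δ=1.0000, bond B=-166.5275.
  t=0,j=0: stock 135.0000 → up 168.7500 (V=2.2225), down 108.0000 (V=-58.5275). Price -6.1250; hedge Δ=1.0000, bond B=-141.1250.
Each (Δ,B) replicates both successor values, so the strategy is self-financing and V0 is arbitrage-free.

(0,0): Delta=1.0000 Bond=-141.1250
(1,0): Delta=1.0000 Bond=-166.5275
(1,1): Delta=1.0000 Bond=-166.5275
(2,0): Delta=1.0000 Bond=-196.5024
(2,1): Delta=1.0000 Bond=-196.5024
(2,2): Delta=1.0000 Bond=-196.5024
(3,0): Delta=1.0000 Bond=-231.8729
(3,1): Delta=1.0000 Bond=-231.8729
(3,2): Delta=1.0000 Bond=-231.8729
(3,3): Delta=1.0000 Bond=-231.8729
V0=-6.1250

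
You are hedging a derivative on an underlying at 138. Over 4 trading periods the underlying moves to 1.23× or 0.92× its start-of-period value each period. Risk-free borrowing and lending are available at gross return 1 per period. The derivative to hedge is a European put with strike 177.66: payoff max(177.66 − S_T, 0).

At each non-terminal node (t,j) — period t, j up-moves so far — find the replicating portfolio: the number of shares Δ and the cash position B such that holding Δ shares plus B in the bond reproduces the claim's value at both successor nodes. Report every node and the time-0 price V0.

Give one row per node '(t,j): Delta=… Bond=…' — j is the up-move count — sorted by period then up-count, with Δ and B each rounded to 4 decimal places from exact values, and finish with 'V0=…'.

Risk-neutral probability p* = (R−d)/(u−d) = (1−0.92)/(1.23−0.92) = 0.2581.
Terminal payoffs: V(4,0)=78.7978, V(4,1)=45.4855, V(4,2)=0.9484, V(4,3)=0.0000, V(4,4)=0.0000
Node (3,0) S=107.4589: V=(p*·45.4855+(1−p*)·78.7978)/1=70.2011; Δ=(45.4855−78.7978)/(132.1745−98.8622)=-1.0000; B=V−Δ·S=177.6600
Node (3,1) S=143.6679: V=(p*·0.9484+(1−p*)·45.4855)/1=33.9921; Δ=(0.9484−45.4855)/(176.7116−132.1745)=-1.0000; B=V−Δ·S=177.6600
Node (3,2) S=192.0778: V=(p*·0.0000+(1−p*)·0.9484)/1=0.7037; Δ=(0.0000−0.9484)/(236.2557−176.7116)=-0.0159; B=V−Δ·S=3.7632
Node (3,3) S=256.7996: V=(p*·0.0000+(1−p*)·0.0000)/1=0.0000; Δ=(0.0000−0.0000)/(315.8636−236.2557)=0.0000; B=V−Δ·S=0.0000
Node (2,0) S=116.8032: V=(p*·33.9921+(1−p*)·70.2011)/1=60.8568; Δ=(33.9921−70.2011)/(143.6679−107.4589)=-1.0000; B=V−Δ·S=177.6600
Node (2,1) S=156.1608: V=(p*·0.7037+(1−p*)·33.9921)/1=25.4015; Δ=(0.7037−33.9921)/(192.0778−143.6679)=-0.6876; B=V−Δ·S=132.7834
Node (2,2) S=208.7802: V=(p*·0.0000+(1−p*)·0.7037)/1=0.5221; Δ=(0.0000−0.7037)/(256.7996−192.0778)=-0.0109; B=V−Δ·S=2.7920
Node (1,0) S=126.9600: V=(p*·25.4015+(1−p*)·60.8568)/1=51.7070; Δ=(25.4015−60.8568)/(156.1608−116.8032)=-0.9008; B=V−Δ·S=166.0789
Node (1,1) S=169.7400: V=(p*·0.5221+(1−p*)·25.4015)/1=18.9810; Δ=(0.5221−25.4015)/(208.7802−156.1608)=-0.4728; B=V−Δ·S=99.2372
Node (0,0) S=138.0000: V=(p*·18.9810+(1−p*)·51.7070)/1=43.2616; Δ=(18.9810−51.7070)/(169.7400−126.9600)=-0.7650; B=V−Δ·S=148.8295
The time-0 hedge costs 43.2616, which is the no-arbitrage price.

(0,0): Delta=-0.7650 Bond=148.8295
(1,0): Delta=-0.9008 Bond=166.0789
(1,1): Delta=-0.4728 Bond=99.2372
(2,0): Delta=-1.0000 Bond=177.6600
(2,1): Delta=-0.6876 Bond=132.7834
(2,2): Delta=-0.0109 Bond=2.7920
(3,0): Delta=-1.0000 Bond=177.6600
(3,1): Delta=-1.0000 Bond=177.6600
(3,2): Delta=-0.0159 Bond=3.7632
(3,3): Delta=0.0000 Bond=0.0000
V0=43.2616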